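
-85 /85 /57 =-1 /57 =-0.02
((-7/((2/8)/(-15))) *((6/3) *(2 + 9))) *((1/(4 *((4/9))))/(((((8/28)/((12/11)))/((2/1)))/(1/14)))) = 2835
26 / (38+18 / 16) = 208 / 313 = 0.66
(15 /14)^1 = 15 /14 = 1.07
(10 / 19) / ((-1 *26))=-5 / 247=-0.02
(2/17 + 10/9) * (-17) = -188/9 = -20.89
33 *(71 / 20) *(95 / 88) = 4047 / 32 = 126.47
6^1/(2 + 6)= 3/4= 0.75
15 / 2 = 7.50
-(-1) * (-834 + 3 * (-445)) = -2169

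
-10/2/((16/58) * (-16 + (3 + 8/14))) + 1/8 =19/12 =1.58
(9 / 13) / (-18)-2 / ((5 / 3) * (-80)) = -61 / 2600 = -0.02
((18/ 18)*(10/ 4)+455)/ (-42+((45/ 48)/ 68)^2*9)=-180520960/ 16571741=-10.89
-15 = -15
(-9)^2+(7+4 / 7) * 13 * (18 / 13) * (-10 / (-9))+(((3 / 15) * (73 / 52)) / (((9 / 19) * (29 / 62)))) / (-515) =28429815671 / 122317650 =232.43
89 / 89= 1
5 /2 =2.50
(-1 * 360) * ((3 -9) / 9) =240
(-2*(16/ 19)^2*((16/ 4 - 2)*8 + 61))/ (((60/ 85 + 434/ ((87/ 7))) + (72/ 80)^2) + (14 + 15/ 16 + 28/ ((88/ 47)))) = -256555622400/ 155819379791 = -1.65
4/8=0.50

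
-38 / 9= -4.22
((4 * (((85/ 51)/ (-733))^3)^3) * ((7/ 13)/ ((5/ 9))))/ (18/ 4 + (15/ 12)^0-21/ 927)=-450625000/ 391918100059000631254436189630037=-0.00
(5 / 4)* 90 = 225 / 2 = 112.50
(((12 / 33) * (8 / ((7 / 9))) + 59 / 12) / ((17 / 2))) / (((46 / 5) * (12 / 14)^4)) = 13718285 / 66889152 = 0.21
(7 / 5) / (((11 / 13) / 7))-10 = 87 / 55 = 1.58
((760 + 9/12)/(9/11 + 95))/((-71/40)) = -9845/2201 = -4.47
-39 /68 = -0.57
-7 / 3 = -2.33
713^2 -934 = 507435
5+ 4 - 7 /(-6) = 61 /6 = 10.17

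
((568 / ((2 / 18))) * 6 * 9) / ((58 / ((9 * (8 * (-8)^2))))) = 636014592 / 29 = 21931537.66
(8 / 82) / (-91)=-4 / 3731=-0.00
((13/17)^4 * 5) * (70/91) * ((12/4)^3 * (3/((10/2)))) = 1779570/83521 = 21.31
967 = 967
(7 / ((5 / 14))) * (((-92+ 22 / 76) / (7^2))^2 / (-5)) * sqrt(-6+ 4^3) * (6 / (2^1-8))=485809 * sqrt(58) / 35378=104.58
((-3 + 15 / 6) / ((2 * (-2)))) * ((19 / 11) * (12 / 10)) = 57 / 220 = 0.26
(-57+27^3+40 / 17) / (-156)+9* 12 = -23633 / 1326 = -17.82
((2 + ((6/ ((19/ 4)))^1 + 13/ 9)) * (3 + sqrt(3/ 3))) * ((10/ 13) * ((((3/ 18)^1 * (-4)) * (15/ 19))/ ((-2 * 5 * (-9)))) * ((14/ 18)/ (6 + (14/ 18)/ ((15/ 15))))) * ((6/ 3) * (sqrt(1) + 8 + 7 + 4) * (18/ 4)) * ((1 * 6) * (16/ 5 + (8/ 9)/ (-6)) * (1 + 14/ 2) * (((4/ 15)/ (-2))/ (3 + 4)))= 339619840/ 69564339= 4.88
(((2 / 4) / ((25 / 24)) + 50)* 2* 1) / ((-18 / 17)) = -21454 / 225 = -95.35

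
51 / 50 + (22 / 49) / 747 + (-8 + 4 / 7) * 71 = -963405547 / 1830150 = -526.41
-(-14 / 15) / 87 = 14 / 1305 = 0.01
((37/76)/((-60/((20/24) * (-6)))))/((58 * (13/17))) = 629/687648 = 0.00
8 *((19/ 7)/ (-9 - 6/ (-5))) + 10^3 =272240/ 273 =997.22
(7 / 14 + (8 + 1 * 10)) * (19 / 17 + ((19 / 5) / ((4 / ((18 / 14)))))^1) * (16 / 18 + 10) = 1441853 / 3060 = 471.19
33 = 33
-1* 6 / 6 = -1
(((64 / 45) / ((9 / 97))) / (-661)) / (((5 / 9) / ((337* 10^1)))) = -4184192 / 29745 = -140.67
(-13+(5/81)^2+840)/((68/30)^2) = 33912325/210681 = 160.97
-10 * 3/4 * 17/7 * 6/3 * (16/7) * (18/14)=-36720/343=-107.06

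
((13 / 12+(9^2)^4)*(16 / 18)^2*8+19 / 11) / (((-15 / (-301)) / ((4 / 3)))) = 875690174808148 / 120285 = 7280127819.83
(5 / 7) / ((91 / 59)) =295 / 637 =0.46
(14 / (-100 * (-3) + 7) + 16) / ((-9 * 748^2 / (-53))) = 43513 / 257651592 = 0.00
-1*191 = -191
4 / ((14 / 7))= 2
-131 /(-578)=131 /578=0.23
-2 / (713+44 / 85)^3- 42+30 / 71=-658547774807659198 / 15839055557300879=-41.58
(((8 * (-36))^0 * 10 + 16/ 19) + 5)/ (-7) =-43/ 19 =-2.26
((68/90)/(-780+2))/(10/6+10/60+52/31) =-1054/3810255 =-0.00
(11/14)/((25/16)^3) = 22528/109375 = 0.21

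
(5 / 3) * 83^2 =34445 / 3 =11481.67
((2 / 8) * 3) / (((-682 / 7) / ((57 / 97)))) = -1197 / 264616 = -0.00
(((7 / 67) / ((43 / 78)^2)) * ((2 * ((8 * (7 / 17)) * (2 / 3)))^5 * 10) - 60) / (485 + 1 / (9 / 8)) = 26401130949223460 / 2307581522725989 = 11.44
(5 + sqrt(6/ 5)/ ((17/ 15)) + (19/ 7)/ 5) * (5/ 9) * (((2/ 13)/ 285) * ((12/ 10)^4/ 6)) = 48 * sqrt(30)/ 2624375 + 3104/ 5403125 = 0.00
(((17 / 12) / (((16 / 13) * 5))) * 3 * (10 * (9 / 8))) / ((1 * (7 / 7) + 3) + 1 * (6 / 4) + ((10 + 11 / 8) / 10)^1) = 1105 / 944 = 1.17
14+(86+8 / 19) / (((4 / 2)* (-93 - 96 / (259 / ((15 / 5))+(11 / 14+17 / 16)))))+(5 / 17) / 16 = 195347830343 / 14407107504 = 13.56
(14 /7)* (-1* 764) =-1528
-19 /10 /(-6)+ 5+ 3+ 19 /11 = 6629 /660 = 10.04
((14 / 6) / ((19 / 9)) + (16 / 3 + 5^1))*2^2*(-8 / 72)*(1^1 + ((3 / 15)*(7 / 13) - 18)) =318176 / 3705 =85.88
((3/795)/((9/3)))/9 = 1/7155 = 0.00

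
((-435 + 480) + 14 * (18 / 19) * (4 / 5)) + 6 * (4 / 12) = 5473 / 95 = 57.61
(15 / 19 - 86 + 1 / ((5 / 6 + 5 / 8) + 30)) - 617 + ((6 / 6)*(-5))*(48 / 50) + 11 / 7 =-14166695 / 20083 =-705.41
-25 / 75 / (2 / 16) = -8 / 3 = -2.67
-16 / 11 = -1.45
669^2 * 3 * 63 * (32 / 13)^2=512539441.99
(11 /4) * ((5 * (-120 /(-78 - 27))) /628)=55 /2198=0.03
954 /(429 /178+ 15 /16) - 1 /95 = 43017451 /150955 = 284.97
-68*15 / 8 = -255 / 2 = -127.50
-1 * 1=-1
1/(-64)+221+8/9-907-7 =-398665/576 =-692.13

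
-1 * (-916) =916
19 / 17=1.12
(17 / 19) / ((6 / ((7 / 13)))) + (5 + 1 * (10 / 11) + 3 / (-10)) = 231871 / 40755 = 5.69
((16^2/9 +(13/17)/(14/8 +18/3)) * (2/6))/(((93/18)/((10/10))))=270760/147033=1.84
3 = 3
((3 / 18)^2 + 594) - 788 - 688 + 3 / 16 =-126977 / 144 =-881.78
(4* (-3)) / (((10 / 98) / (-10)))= 1176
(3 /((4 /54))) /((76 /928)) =9396 /19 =494.53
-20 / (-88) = 5 / 22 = 0.23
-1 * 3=-3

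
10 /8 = 5 /4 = 1.25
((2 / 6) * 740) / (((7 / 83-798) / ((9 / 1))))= -184260 / 66227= -2.78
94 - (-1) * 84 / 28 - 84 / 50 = 2383 / 25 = 95.32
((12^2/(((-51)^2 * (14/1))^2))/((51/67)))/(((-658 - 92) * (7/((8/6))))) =-536/14792957636625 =-0.00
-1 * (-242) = 242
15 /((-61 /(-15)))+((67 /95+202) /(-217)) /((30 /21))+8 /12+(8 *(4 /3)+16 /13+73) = 6207364997 /70061550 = 88.60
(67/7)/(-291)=-67/2037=-0.03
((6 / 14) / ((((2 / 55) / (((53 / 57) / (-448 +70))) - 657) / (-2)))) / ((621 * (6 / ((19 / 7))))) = 55385 / 59587497963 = 0.00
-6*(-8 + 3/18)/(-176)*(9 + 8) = -799/176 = -4.54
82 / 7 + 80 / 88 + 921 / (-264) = 5627 / 616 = 9.13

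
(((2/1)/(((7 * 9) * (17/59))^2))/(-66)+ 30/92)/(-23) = -567625169/40047789474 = -0.01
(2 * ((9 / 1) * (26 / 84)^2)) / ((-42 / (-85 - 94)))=7.35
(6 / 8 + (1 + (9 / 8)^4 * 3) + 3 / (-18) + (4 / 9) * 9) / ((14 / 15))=638285 / 57344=11.13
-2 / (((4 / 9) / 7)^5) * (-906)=1756147476.48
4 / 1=4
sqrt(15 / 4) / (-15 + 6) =-sqrt(15) / 18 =-0.22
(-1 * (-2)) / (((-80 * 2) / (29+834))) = -863 / 80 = -10.79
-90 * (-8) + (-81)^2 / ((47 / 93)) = 644013 / 47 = 13702.40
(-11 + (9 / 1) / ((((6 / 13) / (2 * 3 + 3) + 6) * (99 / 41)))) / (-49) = 3851 / 18172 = 0.21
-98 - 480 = -578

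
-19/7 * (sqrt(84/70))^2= -114/35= -3.26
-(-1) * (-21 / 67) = -21 / 67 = -0.31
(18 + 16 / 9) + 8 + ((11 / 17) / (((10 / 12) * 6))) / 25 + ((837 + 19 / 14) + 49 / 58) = 3365960597 / 3882375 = 866.98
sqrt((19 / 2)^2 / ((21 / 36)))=19* sqrt(21) / 7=12.44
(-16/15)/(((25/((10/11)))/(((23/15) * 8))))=-5888/12375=-0.48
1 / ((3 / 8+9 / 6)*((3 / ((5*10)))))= 80 / 9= 8.89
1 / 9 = 0.11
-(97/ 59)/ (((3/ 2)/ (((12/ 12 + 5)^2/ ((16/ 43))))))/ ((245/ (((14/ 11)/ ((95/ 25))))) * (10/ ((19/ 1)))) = -12513/ 45430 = -0.28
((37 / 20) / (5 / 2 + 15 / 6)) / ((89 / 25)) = 37 / 356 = 0.10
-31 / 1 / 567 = -31 / 567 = -0.05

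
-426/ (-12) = 71/ 2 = 35.50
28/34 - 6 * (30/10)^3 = -2740/17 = -161.18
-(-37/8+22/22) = 29/8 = 3.62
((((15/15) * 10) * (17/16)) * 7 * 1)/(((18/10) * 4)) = 2975/288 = 10.33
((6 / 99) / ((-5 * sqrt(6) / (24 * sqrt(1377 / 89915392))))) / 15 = -sqrt(714) / 862400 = -0.00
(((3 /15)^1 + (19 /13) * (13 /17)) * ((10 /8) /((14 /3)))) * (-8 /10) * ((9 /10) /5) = -108 /2125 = -0.05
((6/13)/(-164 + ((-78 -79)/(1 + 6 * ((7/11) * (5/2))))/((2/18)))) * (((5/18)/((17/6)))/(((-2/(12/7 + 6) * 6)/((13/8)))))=1305/8226946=0.00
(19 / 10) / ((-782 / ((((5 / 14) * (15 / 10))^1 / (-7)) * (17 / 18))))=0.00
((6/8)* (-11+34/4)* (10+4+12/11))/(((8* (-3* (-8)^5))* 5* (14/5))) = -415/161480704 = -0.00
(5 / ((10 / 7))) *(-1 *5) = -35 / 2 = -17.50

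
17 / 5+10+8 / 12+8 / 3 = 251 / 15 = 16.73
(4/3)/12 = 1/9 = 0.11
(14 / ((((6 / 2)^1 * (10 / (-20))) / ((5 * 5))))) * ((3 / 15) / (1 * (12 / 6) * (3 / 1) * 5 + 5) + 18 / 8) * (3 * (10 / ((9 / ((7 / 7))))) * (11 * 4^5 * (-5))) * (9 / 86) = 444646400 / 43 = 10340613.95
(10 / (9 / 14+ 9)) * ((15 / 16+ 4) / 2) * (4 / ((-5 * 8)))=-553 / 2160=-0.26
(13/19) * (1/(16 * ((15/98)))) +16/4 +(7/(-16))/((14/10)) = 18089/4560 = 3.97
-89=-89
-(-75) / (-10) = -7.50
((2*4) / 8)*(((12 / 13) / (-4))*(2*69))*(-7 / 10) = 1449 / 65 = 22.29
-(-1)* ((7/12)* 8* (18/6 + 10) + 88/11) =206/3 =68.67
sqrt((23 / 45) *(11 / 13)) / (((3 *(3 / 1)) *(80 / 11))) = 11 *sqrt(16445) / 140400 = 0.01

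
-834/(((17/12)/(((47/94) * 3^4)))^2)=-196987464/289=-681617.52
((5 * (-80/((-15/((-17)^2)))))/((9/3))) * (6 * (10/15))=92480/9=10275.56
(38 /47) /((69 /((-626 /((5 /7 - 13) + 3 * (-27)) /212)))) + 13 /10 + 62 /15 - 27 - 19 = -45530388103 /1122369870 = -40.57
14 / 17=0.82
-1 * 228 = -228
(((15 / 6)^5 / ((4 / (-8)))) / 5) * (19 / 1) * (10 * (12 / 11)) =-178125 / 22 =-8096.59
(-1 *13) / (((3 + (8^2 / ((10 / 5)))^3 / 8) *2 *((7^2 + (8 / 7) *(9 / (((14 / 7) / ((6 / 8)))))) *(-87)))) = 91 / 263893620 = 0.00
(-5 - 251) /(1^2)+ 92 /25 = -6308 /25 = -252.32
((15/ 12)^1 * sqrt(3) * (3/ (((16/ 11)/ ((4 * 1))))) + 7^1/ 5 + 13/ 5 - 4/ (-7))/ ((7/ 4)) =128/ 49 + 165 * sqrt(3)/ 28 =12.82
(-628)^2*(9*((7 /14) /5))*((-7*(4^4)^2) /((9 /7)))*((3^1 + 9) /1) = -7598826848256 /5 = -1519765369651.20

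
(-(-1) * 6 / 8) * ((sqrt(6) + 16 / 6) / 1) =3 * sqrt(6) / 4 + 2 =3.84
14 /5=2.80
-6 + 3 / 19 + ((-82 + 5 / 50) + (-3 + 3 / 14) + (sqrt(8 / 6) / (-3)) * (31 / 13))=-60201 / 665 - 62 * sqrt(3) / 117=-91.45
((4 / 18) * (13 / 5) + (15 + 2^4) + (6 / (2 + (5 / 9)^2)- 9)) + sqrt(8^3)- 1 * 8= 39.80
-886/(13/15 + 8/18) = -39870/59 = -675.76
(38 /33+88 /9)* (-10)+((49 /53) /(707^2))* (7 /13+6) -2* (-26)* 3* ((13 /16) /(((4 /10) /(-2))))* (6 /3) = -1376.79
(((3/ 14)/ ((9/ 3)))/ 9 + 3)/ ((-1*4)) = -0.75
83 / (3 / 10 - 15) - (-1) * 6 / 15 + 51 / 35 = -557 / 147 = -3.79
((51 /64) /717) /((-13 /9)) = -153 /198848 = -0.00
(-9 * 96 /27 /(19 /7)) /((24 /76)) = -37.33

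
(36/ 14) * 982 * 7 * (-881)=-15572556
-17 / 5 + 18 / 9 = -1.40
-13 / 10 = -1.30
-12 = -12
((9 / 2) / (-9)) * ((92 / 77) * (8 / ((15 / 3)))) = -368 / 385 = -0.96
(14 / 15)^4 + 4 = 240916 / 50625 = 4.76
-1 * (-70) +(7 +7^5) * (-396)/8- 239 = -832462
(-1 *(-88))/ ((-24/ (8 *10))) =-880/ 3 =-293.33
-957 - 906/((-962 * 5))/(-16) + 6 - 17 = -37249093/38480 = -968.01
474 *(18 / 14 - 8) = -22278 / 7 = -3182.57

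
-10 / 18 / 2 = -5 / 18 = -0.28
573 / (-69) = -191 / 23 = -8.30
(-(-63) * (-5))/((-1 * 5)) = 63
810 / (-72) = -45 / 4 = -11.25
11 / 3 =3.67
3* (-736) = -2208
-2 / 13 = -0.15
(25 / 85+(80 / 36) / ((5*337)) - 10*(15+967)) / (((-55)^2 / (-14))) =7088393018 / 155972025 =45.45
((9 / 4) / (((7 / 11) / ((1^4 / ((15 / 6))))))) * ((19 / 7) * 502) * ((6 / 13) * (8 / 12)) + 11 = 1923559 / 3185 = 603.94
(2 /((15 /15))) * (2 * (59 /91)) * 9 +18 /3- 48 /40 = 12804 /455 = 28.14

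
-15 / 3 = -5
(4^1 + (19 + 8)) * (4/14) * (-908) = -56296/7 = -8042.29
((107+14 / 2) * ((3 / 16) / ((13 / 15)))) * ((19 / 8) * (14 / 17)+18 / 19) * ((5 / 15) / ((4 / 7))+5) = 11309265 / 28288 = 399.79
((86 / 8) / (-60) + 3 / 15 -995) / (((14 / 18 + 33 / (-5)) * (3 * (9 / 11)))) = 2626745 / 37728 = 69.62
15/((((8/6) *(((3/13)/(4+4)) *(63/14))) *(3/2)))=520/9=57.78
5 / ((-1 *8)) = -5 / 8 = -0.62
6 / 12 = 1 / 2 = 0.50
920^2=846400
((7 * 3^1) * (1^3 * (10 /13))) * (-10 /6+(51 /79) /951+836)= 4387787600 /325559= 13477.70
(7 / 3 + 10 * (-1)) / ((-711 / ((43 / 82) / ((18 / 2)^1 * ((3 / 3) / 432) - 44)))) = -0.00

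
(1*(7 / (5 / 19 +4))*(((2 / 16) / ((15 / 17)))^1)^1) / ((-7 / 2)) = -323 / 4860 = -0.07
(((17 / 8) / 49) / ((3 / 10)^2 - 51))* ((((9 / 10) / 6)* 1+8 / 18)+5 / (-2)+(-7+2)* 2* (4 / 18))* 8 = 0.03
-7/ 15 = -0.47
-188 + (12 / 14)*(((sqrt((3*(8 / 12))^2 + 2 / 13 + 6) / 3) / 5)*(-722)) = -188 - 2888*sqrt(429) / 455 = -319.47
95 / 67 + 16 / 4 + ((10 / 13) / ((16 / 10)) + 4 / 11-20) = -526483 / 38324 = -13.74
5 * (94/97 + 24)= 12110/97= 124.85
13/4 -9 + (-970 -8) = -3935/4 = -983.75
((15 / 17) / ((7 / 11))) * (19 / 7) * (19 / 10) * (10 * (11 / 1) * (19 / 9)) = 4149695 / 2499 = 1660.54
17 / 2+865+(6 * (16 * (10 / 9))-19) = 5767 / 6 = 961.17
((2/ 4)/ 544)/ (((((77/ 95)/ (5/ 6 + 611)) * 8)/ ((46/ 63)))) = 8021135/ 126669312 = 0.06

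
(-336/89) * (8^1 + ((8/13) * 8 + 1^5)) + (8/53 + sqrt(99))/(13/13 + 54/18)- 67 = -7329441/61321 + 3 * sqrt(11)/4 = -117.04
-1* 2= -2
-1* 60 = -60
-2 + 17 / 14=-11 / 14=-0.79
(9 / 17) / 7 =9 / 119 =0.08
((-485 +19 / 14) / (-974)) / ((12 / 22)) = 24827 / 27272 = 0.91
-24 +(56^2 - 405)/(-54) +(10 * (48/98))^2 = -50.58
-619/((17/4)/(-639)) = 1582164/17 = 93068.47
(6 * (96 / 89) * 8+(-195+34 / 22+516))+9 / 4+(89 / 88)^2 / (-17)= 4411450823 / 11716672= 376.51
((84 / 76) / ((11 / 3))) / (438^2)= 7 / 4455044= 0.00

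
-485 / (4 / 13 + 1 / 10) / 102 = -31525 / 2703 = -11.66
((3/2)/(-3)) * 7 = -7/2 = -3.50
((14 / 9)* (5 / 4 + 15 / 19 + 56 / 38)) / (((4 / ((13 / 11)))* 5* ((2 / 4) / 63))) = 170079 / 4180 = 40.69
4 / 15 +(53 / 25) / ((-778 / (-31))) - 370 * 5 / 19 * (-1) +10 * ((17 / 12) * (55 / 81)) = 4819551598 / 44900325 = 107.34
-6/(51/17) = -2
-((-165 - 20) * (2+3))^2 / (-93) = 855625 / 93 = 9200.27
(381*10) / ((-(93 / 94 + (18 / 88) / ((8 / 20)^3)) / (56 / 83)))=-1176609280 / 1915723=-614.19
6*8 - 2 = 46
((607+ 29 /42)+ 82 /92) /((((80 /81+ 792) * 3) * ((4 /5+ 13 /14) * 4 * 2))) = 0.02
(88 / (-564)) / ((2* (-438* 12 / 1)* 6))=11 / 4446576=0.00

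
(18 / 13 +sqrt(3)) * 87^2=136242 / 13 +7569 * sqrt(3)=23590.05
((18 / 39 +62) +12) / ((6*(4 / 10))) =1210 / 39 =31.03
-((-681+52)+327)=302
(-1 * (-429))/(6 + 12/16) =572/9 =63.56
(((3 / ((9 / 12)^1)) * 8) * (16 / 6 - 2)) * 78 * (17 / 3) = 28288 / 3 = 9429.33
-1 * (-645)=645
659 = 659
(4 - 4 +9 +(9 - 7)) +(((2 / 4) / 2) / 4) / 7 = 1233 / 112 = 11.01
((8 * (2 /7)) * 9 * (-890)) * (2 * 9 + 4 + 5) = -3460320 /7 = -494331.43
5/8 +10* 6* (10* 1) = 4805/8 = 600.62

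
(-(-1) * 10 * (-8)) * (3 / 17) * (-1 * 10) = 2400 / 17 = 141.18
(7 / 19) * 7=49 / 19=2.58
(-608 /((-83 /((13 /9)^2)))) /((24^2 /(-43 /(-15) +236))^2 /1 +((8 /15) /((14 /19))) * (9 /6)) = 23084578484240 /10422585491193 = 2.21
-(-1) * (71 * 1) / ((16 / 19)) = 1349 / 16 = 84.31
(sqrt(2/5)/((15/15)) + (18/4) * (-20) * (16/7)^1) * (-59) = 84960/7 - 59 * sqrt(10)/5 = 12099.83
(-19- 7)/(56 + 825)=-26/881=-0.03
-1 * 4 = -4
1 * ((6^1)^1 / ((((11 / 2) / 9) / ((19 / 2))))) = 1026 / 11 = 93.27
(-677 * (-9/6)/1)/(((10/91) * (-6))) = -61607/40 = -1540.18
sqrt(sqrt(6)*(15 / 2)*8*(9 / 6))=3*2^(3 / 4)*3^(1 / 4)*sqrt(5)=14.85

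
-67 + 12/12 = -66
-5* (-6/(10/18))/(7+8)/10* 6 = 54/25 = 2.16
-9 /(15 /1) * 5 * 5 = -15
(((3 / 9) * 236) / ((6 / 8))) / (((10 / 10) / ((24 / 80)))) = 472 / 15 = 31.47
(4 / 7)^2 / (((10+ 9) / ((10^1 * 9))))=1440 / 931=1.55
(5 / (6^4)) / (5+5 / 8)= 1 / 1458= 0.00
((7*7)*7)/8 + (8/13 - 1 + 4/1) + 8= 5667/104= 54.49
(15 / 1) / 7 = 15 / 7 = 2.14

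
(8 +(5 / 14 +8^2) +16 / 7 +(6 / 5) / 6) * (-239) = -1252121 / 70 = -17887.44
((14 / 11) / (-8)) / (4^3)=-7 / 2816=-0.00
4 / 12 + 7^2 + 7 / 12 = 599 / 12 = 49.92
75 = 75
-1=-1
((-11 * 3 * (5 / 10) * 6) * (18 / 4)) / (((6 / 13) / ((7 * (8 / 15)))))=-18018 / 5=-3603.60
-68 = -68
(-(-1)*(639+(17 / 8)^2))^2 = 1696204225 / 4096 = 414112.36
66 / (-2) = -33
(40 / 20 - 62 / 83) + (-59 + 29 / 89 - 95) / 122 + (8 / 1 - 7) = 895255 / 901214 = 0.99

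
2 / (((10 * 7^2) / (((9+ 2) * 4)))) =0.18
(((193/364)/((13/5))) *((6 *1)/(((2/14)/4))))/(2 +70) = 0.48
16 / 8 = 2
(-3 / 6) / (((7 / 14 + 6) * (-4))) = 1 / 52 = 0.02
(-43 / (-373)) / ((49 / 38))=1634 / 18277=0.09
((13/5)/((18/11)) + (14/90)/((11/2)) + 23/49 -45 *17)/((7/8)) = -148035724/169785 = -871.90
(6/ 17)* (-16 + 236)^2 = 290400/ 17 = 17082.35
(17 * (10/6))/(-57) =-85/171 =-0.50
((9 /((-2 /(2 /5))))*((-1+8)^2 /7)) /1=-63 /5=-12.60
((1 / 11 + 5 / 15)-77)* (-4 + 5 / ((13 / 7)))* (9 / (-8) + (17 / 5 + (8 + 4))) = 24529589 / 17160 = 1429.46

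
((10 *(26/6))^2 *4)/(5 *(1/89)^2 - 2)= -535459600/142533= -3756.74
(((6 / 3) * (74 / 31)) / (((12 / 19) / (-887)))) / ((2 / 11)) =-6859171 / 186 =-36877.26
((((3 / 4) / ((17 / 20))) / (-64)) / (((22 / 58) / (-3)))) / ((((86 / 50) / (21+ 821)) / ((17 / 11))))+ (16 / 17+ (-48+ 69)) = 295600133 / 2830432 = 104.44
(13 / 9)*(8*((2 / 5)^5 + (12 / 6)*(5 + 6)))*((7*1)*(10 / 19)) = 937.04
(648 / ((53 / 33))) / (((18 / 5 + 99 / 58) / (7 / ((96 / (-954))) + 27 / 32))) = -10522215 / 2014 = -5224.54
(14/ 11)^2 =196/ 121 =1.62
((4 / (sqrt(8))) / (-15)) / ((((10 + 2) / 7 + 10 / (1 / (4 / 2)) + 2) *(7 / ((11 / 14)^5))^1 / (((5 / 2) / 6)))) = -161051 *sqrt(2) / 3214036224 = -0.00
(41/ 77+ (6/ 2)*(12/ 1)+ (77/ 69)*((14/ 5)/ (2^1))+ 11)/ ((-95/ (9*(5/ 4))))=-3912609/ 672980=-5.81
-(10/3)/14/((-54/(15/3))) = 25/1134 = 0.02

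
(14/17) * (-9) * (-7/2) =441/17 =25.94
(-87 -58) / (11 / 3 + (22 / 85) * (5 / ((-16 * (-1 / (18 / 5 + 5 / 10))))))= -591600 / 16313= -36.27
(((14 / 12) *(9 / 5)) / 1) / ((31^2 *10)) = 21 / 96100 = 0.00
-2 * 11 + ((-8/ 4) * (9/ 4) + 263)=473/ 2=236.50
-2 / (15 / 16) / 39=-32 / 585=-0.05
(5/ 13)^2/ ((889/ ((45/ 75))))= 15/ 150241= 0.00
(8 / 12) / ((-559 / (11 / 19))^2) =242 / 338416923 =0.00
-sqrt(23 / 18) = -sqrt(46) / 6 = -1.13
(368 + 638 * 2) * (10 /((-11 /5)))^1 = -82200 /11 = -7472.73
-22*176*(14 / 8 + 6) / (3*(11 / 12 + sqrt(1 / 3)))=-1320352 / 73 + 480128*sqrt(3) / 73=-6695.15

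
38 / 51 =0.75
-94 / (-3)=94 / 3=31.33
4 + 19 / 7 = 47 / 7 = 6.71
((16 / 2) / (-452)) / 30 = -1 / 1695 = -0.00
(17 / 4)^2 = 289 / 16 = 18.06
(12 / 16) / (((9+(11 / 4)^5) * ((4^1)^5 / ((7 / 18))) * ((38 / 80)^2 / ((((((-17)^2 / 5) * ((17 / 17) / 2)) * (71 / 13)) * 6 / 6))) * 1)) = 2872660 / 2397189093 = 0.00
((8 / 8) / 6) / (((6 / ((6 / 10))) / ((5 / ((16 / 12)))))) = 1 / 16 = 0.06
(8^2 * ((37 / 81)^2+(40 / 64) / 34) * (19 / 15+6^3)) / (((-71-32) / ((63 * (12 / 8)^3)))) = -9243211649 / 1418310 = -6517.06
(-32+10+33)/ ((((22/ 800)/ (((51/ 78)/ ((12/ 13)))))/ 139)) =118150/ 3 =39383.33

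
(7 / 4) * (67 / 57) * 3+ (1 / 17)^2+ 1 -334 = -326.83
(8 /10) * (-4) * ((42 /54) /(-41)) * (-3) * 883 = -98896 /615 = -160.81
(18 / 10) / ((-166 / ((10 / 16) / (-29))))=0.00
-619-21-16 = -656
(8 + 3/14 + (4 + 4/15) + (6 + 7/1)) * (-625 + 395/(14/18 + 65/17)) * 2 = -27476.36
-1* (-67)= 67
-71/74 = -0.96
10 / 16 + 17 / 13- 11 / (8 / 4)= -371 / 104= -3.57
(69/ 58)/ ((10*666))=23/ 128760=0.00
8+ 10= 18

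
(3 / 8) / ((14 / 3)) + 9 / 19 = 1179 / 2128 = 0.55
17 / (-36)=-17 / 36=-0.47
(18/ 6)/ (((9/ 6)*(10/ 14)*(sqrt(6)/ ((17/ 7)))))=17*sqrt(6)/ 15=2.78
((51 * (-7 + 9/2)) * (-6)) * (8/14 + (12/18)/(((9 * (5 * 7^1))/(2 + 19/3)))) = 28390/63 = 450.63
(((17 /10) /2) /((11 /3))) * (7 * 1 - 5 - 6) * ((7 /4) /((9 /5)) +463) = -283951 /660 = -430.23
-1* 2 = -2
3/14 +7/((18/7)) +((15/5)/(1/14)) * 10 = 26645/63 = 422.94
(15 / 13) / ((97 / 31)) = 465 / 1261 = 0.37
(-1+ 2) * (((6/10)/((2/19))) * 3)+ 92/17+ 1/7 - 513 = -583511/1190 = -490.35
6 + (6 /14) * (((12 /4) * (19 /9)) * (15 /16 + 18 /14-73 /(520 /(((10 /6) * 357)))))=-2188087 /10192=-214.69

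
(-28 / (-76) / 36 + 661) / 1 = 452131 / 684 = 661.01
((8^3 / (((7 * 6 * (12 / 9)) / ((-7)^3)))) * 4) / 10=-6272 / 5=-1254.40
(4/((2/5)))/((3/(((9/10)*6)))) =18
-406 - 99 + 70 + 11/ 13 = -5644/ 13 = -434.15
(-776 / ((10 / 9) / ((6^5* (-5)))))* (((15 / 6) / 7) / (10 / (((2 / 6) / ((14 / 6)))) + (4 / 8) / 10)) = 452563200 / 3269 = 138440.87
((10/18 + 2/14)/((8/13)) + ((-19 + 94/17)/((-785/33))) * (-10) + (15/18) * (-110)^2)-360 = 3268375963/336294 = 9718.81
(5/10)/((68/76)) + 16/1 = 563/34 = 16.56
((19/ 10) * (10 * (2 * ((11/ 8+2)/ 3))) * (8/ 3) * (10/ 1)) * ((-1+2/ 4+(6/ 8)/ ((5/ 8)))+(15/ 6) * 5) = 15048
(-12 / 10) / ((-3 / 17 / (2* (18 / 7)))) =1224 / 35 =34.97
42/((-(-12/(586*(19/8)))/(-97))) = -3779993/8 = -472499.12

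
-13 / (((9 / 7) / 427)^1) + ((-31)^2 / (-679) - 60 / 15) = -26416996 / 6111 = -4322.86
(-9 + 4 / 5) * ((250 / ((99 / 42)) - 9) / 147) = -131323 / 24255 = -5.41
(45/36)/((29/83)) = 3.58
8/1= 8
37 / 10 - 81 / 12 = -61 / 20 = -3.05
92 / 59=1.56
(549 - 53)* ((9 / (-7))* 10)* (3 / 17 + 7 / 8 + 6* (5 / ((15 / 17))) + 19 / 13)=-360216900 / 1547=-232848.67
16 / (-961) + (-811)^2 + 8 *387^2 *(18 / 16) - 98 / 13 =25056391120 / 12493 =2005634.44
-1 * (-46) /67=46 /67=0.69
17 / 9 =1.89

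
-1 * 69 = -69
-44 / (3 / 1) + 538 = 1570 / 3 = 523.33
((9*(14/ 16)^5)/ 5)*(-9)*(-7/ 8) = 9529569/ 1310720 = 7.27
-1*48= -48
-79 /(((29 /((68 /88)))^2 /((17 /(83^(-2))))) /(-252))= 168449834889 /101761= 1655347.68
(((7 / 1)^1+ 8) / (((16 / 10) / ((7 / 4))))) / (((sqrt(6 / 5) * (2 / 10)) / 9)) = 7875 * sqrt(30) / 64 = 673.96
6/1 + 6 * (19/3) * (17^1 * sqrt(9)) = 1944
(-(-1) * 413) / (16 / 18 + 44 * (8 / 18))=3717 / 184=20.20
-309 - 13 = -322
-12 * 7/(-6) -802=-788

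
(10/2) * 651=3255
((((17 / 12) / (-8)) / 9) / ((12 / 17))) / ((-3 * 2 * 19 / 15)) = 0.00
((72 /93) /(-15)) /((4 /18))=-0.23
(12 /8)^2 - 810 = -3231 /4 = -807.75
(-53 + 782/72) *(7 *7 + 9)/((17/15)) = -219965/102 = -2156.52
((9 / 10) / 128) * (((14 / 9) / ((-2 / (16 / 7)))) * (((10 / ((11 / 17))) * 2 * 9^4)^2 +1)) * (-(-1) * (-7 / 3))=1199497473.62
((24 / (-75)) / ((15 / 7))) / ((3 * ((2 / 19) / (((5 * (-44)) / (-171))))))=-1232 / 2025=-0.61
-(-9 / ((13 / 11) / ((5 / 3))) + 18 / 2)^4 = -5308416 / 28561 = -185.86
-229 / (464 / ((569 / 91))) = -3.09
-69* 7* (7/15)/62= -1127/310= -3.64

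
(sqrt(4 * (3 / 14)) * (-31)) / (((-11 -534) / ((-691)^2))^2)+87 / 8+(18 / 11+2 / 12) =3347 / 264 -7067631266191 * sqrt(42) / 2079175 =-22029631.57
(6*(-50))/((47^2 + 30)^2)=-300/5013121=-0.00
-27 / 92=-0.29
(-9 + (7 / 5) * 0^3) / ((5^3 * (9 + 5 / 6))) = -54 / 7375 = -0.01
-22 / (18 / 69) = -253 / 3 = -84.33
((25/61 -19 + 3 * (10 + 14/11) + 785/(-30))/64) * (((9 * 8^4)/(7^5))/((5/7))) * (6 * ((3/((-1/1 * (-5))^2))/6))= -12683232/201383875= -0.06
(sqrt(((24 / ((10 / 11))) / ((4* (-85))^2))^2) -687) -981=-241025967 / 144500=-1668.00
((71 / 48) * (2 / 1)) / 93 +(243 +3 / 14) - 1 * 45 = 3097397 / 15624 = 198.25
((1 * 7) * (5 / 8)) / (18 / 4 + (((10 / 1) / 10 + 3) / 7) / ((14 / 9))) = 1715 / 1908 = 0.90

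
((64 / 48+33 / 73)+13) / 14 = 1619 / 1533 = 1.06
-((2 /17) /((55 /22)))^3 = -64 /614125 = -0.00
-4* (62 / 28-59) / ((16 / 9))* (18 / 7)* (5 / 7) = 321975 / 1372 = 234.68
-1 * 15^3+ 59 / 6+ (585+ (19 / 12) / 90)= -3002561 / 1080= -2780.15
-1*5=-5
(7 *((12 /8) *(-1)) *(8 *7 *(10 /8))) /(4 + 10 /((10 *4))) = -2940 /17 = -172.94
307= 307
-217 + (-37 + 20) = -234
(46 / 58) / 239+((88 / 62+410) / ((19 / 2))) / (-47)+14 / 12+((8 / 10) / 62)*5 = 360413273 / 1151225238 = 0.31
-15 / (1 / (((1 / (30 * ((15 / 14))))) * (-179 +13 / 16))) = 19957 / 240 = 83.15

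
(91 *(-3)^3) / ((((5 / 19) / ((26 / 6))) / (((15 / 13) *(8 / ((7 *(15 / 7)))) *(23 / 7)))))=-409032 / 5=-81806.40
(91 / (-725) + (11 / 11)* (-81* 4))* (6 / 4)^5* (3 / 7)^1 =-171308439 / 162400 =-1054.85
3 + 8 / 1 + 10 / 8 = 49 / 4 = 12.25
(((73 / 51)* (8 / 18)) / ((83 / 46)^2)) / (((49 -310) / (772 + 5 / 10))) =-159102040 / 275098437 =-0.58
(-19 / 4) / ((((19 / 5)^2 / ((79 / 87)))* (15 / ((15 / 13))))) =-1975 / 85956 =-0.02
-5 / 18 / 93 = -5 / 1674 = -0.00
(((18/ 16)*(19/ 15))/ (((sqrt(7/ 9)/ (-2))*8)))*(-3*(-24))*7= -1539*sqrt(7)/ 20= -203.59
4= 4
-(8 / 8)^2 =-1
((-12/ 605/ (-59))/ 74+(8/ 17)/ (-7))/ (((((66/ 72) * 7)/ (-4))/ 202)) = 102438298176/ 12101711545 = 8.46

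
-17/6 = -2.83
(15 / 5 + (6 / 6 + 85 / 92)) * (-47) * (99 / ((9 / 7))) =-1639407 / 92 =-17819.64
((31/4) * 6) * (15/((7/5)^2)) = 34875/98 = 355.87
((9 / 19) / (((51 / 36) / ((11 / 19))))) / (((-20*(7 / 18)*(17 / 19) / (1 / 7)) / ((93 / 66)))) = -0.01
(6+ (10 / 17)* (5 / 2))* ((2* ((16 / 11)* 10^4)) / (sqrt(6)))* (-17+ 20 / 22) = -1198880000* sqrt(6) / 2057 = -1427634.55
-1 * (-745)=745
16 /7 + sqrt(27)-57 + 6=-341 /7 + 3 * sqrt(3)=-43.52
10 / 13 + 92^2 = 110042 / 13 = 8464.77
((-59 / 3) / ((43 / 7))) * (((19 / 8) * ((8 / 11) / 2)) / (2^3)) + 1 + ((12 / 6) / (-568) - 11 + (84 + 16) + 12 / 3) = 150963683 / 1611984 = 93.65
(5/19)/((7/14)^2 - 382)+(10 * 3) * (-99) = -86168630/29013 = -2970.00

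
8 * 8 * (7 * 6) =2688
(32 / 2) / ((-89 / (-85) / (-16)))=-21760 / 89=-244.49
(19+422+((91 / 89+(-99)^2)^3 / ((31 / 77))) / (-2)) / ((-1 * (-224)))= -3651571348232191543 / 699329248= -5221533860.73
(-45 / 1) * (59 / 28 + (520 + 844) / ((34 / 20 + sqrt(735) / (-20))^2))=-1300449870855 / 4962748-11686752000 * sqrt(15) / 177241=-517415.46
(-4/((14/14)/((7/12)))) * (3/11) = -7/11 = -0.64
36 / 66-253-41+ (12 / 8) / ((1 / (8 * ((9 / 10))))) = -15546 / 55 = -282.65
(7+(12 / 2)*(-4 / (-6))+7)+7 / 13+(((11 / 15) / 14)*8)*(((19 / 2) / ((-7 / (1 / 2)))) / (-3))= 534122 / 28665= 18.63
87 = 87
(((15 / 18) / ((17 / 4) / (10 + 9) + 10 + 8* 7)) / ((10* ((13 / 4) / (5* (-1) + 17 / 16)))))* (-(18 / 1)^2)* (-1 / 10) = -4617 / 93470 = -0.05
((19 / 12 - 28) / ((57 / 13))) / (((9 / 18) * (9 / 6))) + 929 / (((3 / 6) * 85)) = 602869 / 43605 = 13.83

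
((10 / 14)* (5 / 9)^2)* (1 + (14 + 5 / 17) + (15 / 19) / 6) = 1245625 / 366282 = 3.40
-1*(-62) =62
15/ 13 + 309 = 4032/ 13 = 310.15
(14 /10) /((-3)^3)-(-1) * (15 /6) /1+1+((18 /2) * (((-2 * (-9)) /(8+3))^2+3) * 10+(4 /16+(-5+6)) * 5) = 34021877 /65340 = 520.69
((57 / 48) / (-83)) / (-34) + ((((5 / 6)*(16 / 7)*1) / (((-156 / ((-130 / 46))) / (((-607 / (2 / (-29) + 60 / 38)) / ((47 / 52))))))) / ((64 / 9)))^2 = 98656759276155747 / 21179436624510976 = 4.66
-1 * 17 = -17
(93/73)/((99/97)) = 3007/2409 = 1.25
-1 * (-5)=5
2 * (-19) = -38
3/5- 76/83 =-131/415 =-0.32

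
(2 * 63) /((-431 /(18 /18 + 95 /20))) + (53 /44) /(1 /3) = 36651 /18964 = 1.93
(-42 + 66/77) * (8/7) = -47.02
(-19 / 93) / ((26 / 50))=-475 / 1209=-0.39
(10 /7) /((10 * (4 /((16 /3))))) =4 /21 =0.19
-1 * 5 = -5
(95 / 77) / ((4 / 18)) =855 / 154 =5.55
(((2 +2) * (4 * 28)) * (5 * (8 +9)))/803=38080/803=47.42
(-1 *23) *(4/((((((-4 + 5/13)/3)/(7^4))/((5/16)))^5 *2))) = 517442019378828072716501803125/120242835030016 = 4303308544327484.99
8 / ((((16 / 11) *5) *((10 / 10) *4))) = 0.28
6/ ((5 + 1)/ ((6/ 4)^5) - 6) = -243/ 211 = -1.15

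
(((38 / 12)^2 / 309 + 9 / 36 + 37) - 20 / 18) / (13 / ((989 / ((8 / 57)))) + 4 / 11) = 41585140685 / 420183144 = 98.97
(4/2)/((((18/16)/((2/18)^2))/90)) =160/81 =1.98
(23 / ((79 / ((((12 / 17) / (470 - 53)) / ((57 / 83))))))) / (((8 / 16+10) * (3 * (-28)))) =-3818 / 4692499749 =-0.00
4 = 4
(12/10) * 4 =24/5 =4.80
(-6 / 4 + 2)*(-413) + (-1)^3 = -415 / 2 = -207.50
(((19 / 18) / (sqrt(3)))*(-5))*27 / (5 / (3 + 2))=-95*sqrt(3) / 2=-82.27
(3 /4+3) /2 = 15 /8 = 1.88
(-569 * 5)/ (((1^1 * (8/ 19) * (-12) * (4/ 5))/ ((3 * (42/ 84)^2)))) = 527.88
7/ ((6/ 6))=7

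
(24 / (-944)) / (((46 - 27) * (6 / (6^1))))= -3 / 2242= -0.00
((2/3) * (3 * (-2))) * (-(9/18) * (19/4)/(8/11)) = 209/16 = 13.06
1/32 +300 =9601/32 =300.03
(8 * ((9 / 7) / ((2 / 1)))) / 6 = 6 / 7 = 0.86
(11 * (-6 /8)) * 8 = -66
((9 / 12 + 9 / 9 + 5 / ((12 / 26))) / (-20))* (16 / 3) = -151 / 45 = -3.36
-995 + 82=-913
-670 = -670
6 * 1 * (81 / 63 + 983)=5905.71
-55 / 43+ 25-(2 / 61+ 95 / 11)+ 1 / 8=3503165 / 230824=15.18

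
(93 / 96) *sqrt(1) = 31 / 32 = 0.97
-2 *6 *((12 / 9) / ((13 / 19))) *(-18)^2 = -98496 / 13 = -7576.62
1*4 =4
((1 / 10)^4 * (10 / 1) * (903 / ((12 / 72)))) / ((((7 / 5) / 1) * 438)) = 129 / 14600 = 0.01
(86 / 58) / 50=43 / 1450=0.03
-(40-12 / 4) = -37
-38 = -38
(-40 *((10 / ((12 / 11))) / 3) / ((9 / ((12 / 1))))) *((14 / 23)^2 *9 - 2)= -217.49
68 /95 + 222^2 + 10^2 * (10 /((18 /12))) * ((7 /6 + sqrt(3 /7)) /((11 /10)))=20000 * sqrt(21) /231 + 470172752 /9405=50388.55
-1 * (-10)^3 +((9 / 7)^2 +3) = 49228 / 49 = 1004.65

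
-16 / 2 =-8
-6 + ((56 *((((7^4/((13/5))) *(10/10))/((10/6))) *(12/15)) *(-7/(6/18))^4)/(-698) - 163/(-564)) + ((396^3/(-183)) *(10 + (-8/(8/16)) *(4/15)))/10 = -27748275485682641/3902273700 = -7110796.84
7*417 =2919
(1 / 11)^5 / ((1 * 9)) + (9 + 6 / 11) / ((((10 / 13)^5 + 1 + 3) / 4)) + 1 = 5711526120065 / 574410455487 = 9.94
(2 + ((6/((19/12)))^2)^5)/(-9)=-3743918504757003026/55179596320209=-67849.69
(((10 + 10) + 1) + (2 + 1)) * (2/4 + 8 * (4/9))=292/3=97.33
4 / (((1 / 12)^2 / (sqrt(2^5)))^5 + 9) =4631027002952375432114866225152 / 10419810756642844722258449006591- 1014454095446016 * sqrt(2) / 10419810756642844722258449006591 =0.44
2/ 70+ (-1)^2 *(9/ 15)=22/ 35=0.63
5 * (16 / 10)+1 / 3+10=55 / 3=18.33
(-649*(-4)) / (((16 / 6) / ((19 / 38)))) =1947 / 4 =486.75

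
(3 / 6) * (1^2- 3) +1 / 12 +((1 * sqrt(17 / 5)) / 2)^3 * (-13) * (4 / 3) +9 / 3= 25 / 12- 221 * sqrt(85) / 150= -11.50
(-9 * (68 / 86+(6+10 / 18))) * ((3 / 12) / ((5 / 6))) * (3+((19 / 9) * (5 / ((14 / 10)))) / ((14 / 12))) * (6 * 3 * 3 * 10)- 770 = -215171492 / 2107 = -102122.21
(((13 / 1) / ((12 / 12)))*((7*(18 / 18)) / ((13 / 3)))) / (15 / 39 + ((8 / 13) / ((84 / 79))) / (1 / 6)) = 49 / 9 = 5.44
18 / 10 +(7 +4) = 64 / 5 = 12.80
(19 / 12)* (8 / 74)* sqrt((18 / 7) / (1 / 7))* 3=57* sqrt(2) / 37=2.18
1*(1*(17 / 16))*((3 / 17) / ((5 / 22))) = 33 / 40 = 0.82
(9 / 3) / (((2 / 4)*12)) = 1 / 2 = 0.50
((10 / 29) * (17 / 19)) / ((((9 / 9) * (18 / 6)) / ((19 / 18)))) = 85 / 783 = 0.11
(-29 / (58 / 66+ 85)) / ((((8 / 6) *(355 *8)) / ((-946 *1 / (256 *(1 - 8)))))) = -0.00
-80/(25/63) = -1008/5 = -201.60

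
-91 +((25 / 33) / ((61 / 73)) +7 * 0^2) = -90.09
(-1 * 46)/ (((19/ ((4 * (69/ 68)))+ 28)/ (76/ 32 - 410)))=573.75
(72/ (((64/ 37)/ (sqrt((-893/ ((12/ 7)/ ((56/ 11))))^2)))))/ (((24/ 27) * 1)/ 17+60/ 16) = 743125131/ 25597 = 29031.73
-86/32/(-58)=43/928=0.05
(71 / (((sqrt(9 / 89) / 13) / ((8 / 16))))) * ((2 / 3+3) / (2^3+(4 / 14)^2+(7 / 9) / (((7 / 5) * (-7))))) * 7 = 3482479 * sqrt(89) / 7058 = 4654.81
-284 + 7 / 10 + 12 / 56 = -9908 / 35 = -283.09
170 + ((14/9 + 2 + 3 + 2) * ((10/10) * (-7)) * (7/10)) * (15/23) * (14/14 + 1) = 7957/69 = 115.32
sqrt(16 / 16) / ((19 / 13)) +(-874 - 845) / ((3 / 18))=-195953 / 19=-10313.32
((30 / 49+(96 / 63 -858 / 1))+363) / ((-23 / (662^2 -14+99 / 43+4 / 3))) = 4095810002689 / 436149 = 9390850.38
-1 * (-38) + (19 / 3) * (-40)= -215.33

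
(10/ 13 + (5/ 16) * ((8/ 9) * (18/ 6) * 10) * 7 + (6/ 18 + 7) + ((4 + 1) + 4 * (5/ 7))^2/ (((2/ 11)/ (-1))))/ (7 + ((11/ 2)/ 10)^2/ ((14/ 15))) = -83504560/ 2239419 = -37.29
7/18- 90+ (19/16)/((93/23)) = -398713/4464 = -89.32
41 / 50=0.82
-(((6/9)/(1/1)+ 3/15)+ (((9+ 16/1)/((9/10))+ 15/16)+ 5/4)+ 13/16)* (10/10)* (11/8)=-1958/45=-43.51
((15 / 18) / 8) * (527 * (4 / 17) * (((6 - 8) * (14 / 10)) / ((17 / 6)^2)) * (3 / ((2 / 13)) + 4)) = -30597 / 289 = -105.87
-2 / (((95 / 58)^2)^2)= -22632992 / 81450625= -0.28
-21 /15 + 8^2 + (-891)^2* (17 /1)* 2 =134960083 /5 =26992016.60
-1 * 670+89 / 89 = -669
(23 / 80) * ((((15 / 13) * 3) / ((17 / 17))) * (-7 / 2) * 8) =-27.87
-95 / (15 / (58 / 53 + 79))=-26885 / 53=-507.26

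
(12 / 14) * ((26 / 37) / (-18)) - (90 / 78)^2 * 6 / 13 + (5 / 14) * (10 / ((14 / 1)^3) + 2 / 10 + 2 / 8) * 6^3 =34.35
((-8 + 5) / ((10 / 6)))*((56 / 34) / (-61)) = 252 / 5185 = 0.05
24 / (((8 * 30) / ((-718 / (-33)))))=359 / 165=2.18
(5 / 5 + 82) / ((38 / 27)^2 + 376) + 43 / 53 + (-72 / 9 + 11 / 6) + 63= 57.86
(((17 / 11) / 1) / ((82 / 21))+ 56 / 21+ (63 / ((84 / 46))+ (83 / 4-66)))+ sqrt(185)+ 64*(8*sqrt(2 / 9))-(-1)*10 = 12515 / 5412+ sqrt(185)+ 512*sqrt(2) / 3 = 257.27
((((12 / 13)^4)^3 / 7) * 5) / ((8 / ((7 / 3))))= 1857520926720 / 23298085122481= 0.08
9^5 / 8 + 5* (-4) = 58889 / 8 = 7361.12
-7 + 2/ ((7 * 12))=-293/ 42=-6.98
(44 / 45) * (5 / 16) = 11 / 36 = 0.31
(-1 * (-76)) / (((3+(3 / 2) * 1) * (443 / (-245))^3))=-2235331000 / 782444763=-2.86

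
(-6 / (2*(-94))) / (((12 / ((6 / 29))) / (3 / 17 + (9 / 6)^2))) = 495 / 370736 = 0.00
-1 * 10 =-10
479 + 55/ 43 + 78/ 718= 7415745/ 15437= 480.39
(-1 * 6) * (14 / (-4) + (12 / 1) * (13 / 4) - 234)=1191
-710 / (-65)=142 / 13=10.92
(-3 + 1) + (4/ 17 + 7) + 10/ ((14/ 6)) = 9.52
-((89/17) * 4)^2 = -126736/289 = -438.53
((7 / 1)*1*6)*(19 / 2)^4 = 2736741 / 8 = 342092.62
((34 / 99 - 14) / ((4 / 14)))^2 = 2284.65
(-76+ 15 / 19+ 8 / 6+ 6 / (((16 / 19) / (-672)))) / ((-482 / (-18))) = -831381 / 4579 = -181.56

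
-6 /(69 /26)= -52 /23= -2.26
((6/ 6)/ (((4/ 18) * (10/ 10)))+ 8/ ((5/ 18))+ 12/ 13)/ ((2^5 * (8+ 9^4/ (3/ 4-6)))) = -31143/ 36158720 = -0.00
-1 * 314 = -314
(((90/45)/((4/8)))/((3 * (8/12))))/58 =1/29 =0.03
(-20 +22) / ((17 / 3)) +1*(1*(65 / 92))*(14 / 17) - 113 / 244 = 2647 / 5612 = 0.47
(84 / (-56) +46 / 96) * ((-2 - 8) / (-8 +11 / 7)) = -343 / 216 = -1.59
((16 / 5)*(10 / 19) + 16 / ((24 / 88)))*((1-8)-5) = -13760 / 19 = -724.21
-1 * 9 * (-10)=90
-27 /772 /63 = -3 /5404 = -0.00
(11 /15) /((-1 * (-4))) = 11 /60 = 0.18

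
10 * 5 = 50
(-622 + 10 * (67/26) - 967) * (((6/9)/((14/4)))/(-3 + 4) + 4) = -596112/91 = -6550.68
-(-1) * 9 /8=9 /8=1.12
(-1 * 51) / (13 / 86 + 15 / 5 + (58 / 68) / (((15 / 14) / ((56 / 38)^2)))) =-403753230 / 38633977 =-10.45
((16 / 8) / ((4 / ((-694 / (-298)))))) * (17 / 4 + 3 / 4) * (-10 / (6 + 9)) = -1735 / 447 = -3.88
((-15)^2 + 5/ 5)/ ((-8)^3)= -113/ 256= -0.44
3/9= 1/3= 0.33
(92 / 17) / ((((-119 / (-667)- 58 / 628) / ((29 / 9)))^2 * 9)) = 3393866750601968 / 4025599959897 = 843.07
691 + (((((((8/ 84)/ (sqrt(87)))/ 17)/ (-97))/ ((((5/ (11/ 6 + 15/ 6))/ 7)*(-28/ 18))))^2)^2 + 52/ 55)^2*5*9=13867889592741460287264358203500639302226211888616/ 18965289085014350367577337951888862400266328125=731.22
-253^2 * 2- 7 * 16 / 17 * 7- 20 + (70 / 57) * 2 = -124111130 / 969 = -128081.66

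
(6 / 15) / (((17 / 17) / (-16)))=-32 / 5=-6.40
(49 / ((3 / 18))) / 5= 294 / 5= 58.80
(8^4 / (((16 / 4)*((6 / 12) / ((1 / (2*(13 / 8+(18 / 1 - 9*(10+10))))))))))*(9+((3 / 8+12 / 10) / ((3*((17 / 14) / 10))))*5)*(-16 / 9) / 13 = 22740992 / 850629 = 26.73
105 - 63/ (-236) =24843/ 236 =105.27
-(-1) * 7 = 7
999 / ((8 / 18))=8991 / 4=2247.75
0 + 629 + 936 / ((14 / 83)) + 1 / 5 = 216242 / 35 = 6178.34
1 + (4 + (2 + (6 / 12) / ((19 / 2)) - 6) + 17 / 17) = 39 / 19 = 2.05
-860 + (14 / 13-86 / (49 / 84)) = -91578 / 91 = -1006.35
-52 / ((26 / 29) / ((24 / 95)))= -1392 / 95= -14.65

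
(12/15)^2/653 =16/16325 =0.00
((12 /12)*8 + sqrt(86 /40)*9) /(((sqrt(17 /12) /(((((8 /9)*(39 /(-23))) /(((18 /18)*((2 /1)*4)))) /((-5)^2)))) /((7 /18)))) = -0.05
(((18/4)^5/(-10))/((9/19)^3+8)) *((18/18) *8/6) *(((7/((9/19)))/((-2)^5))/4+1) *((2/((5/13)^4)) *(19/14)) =-3330.05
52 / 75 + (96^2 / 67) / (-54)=-9316 / 5025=-1.85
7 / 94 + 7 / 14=27 / 47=0.57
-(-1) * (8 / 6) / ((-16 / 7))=-7 / 12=-0.58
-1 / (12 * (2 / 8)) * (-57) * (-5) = -95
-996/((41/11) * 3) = -3652/41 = -89.07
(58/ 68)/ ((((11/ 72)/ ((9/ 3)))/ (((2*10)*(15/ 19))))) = 939600/ 3553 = 264.45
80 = 80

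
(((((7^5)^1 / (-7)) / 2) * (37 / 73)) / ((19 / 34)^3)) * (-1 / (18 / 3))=872912362 / 1502121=581.12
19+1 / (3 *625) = 35626 / 1875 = 19.00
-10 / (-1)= 10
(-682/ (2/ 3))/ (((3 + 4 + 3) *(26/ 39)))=-3069/ 20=-153.45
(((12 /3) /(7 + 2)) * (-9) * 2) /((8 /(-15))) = 15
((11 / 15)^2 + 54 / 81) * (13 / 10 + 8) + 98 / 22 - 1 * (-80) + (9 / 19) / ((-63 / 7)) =14985809 / 156750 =95.60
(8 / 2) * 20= 80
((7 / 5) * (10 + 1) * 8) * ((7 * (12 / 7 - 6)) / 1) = -3696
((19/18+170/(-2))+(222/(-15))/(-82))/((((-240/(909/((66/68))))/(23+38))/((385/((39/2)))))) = 226611382151/575640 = 393668.58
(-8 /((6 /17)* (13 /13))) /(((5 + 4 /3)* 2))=-34 /19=-1.79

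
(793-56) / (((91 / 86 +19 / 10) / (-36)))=-475365 / 53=-8969.15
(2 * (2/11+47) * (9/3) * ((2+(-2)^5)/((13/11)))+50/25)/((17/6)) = -560364/221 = -2535.58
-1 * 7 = -7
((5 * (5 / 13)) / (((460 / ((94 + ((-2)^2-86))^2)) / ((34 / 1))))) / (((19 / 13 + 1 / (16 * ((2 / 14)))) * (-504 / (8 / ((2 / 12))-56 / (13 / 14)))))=43520 / 165347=0.26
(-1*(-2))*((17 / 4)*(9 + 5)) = 119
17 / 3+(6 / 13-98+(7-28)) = -4402 / 39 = -112.87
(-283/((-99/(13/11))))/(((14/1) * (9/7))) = 3679/19602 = 0.19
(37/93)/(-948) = -37/88164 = -0.00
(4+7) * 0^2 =0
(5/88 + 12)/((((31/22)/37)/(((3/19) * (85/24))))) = 3336845/18848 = 177.04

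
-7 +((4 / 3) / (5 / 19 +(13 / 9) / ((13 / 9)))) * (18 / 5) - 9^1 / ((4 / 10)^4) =-28381 / 80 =-354.76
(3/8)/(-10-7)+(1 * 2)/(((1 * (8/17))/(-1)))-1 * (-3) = -173/136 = -1.27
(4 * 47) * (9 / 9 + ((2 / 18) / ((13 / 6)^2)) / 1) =32524 / 169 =192.45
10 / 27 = 0.37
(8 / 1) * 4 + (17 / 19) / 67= 40753 / 1273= 32.01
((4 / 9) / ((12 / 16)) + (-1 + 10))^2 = 67081 / 729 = 92.02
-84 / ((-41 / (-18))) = -1512 / 41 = -36.88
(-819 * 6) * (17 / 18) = -4641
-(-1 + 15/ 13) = -2/ 13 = -0.15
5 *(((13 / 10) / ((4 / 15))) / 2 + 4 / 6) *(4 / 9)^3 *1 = 1.36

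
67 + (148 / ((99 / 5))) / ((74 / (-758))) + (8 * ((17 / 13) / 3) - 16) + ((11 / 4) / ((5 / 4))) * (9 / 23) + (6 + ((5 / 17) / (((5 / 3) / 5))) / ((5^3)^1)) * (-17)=-91272913 / 740025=-123.34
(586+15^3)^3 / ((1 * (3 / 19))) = 1180777660939 / 3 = 393592553646.33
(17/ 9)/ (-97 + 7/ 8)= -136/ 6921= -0.02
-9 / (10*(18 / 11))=-0.55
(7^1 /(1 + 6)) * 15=15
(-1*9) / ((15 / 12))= -36 / 5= -7.20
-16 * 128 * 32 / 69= -65536 / 69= -949.80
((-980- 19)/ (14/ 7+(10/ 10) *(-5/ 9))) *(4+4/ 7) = -287712/ 91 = -3161.67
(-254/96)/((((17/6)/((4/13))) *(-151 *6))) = 127/400452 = 0.00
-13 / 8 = -1.62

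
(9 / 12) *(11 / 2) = 4.12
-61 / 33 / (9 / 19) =-1159 / 297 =-3.90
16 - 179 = -163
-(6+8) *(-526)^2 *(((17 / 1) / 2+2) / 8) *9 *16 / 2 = -366042348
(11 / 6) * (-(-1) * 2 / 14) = 11 / 42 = 0.26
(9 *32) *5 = 1440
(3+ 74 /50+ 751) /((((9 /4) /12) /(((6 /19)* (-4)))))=-2417536 /475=-5089.55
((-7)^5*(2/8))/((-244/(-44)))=-184877/244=-757.69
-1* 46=-46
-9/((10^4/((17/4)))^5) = -12778713/102400000000000000000000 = -0.00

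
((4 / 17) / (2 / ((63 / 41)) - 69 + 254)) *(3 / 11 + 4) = 11844 / 2194819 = 0.01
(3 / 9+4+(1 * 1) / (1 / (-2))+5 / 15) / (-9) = -8 / 27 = -0.30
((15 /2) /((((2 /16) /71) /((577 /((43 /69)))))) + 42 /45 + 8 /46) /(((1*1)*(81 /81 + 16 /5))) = 58513182526 /62307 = 939110.89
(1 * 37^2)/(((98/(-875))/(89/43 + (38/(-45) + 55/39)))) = -32215.25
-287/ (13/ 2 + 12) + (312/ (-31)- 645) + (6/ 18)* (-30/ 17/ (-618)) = -4040354974/ 6025191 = -670.58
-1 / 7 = -0.14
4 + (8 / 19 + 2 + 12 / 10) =724 / 95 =7.62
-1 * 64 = -64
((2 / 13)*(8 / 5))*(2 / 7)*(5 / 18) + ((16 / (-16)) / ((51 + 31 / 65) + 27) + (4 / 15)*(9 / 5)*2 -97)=-10029993794 / 104442975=-96.03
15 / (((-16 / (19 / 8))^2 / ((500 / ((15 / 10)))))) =225625 / 2048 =110.17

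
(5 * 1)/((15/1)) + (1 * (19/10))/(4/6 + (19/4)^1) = 667/975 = 0.68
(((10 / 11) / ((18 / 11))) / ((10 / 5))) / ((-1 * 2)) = -5 / 36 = -0.14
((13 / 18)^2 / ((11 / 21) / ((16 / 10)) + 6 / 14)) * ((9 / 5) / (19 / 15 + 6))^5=1257389406 / 1954052422723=0.00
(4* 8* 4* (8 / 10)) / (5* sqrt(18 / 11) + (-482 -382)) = -270336 / 2280835 -256* sqrt(22) / 1368501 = -0.12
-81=-81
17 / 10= 1.70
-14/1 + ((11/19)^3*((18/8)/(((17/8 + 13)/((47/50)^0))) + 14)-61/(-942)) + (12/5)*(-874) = -2108.79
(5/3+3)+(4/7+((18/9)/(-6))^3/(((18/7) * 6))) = 106871/20412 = 5.24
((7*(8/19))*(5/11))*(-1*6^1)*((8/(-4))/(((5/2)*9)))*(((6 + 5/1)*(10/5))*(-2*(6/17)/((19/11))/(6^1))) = -19712/18411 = -1.07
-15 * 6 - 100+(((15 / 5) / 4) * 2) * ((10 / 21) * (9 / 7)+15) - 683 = -83259 / 98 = -849.58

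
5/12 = 0.42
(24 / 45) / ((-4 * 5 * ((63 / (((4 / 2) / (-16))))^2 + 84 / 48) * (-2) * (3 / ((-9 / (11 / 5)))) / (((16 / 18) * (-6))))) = 64 / 167651715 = 0.00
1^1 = 1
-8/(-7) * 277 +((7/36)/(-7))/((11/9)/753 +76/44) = 163195685/515536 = 316.56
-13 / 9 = -1.44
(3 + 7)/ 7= 10/ 7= 1.43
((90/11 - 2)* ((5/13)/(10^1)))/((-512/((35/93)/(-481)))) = 595/1637585664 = 0.00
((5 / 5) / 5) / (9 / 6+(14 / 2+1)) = 2 / 95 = 0.02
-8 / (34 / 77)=-308 / 17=-18.12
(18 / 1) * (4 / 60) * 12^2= 864 / 5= 172.80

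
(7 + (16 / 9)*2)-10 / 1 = 5 / 9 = 0.56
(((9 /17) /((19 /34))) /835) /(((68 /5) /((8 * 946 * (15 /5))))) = 102168 /53941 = 1.89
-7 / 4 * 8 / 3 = -14 / 3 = -4.67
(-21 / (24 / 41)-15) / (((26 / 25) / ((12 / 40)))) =-14.68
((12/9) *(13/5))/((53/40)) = 2.62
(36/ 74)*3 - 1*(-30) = 1164/ 37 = 31.46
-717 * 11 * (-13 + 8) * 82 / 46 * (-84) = -135814140 / 23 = -5904962.61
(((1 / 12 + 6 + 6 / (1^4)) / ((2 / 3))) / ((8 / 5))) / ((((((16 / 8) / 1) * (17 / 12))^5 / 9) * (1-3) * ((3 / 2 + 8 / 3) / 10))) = -951345 / 1419857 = -0.67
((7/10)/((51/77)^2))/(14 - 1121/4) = -83006/13850325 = -0.01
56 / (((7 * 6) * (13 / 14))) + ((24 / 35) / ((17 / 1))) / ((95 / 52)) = 3214072 / 2204475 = 1.46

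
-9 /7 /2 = -9 /14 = -0.64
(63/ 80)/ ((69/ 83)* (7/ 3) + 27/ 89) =465381/ 1325600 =0.35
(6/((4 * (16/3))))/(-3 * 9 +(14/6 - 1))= -27/2464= -0.01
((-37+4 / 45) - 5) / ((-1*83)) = 1886 / 3735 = 0.50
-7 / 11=-0.64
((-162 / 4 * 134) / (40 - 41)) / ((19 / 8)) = 2285.05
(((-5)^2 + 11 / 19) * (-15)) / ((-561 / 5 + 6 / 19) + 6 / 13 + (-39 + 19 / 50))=4738500 / 1853027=2.56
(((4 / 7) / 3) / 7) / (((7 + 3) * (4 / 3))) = 1 / 490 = 0.00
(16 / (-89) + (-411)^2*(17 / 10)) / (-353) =-255577313 / 314170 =-813.50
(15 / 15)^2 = 1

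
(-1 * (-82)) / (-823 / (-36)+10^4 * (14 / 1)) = 2952 / 5040823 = 0.00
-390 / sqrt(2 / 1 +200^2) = -65*sqrt(40002) / 6667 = -1.95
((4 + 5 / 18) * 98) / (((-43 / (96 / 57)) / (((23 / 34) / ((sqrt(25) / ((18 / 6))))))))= -1388464 / 208335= -6.66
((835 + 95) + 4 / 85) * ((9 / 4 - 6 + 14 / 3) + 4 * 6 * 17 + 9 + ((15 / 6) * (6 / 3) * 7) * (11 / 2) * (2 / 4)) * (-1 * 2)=-48776318 / 51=-956398.39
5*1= 5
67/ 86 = 0.78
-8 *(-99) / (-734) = -396 / 367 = -1.08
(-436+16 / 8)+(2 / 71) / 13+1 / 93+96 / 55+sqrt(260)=-2040675391 / 4721145+2 *sqrt(65)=-416.12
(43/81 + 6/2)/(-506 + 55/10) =-4/567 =-0.01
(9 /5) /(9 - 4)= 9 /25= 0.36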